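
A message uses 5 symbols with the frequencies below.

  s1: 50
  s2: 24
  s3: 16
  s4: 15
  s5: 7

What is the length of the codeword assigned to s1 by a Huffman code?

Build the tree from the bottom:
merge s5(7) and s4(15): 22
merge s3(16) and 22: 38
merge s2(24) and 38: 62
merge s1(50) and 62: 112
s1 is a child of the root — depth 1, so its codeword is a single bit.

1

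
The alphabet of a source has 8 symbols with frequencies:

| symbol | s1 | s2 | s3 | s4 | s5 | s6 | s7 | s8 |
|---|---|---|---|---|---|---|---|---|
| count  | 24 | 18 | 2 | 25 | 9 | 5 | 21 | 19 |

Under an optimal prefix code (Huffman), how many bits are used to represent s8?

Huffman merges, smallest pair first:
merge s3(2) and s6(5): 7
merge 7 and s5(9): 16
merge 16 and s2(18): 34
merge s8(19) and s7(21): 40
merge s1(24) and s4(25): 49
merge 34 and 40: 74
merge 49 and 74: 123
The subtree containing s8 is merged 3 times, so code length = 3.

3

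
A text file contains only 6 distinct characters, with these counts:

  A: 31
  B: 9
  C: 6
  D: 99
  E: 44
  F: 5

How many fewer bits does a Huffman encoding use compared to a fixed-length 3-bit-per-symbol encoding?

Fixed-length: 3 bits × 194 symbols = 582 bits.
Huffman merges:
F(5) + C(6) → 11
B(9) + 11 → 20
20 + A(31) → 51
E(44) + 51 → 95
95 + D(99) → 194
Huffman total = 11 + 20 + 51 + 95 + 194 = 371 bits.
Saving = 582 − 371 = 211 bits.

211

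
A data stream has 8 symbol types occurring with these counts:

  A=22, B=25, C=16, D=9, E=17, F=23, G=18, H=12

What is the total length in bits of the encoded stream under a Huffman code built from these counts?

422

Merge the two smallest weights repeatedly:
merge D(9) and H(12): 21
merge C(16) and E(17): 33
merge G(18) and 21: 39
merge A(22) and F(23): 45
merge B(25) and 33: 58
merge 39 and 45: 84
merge 58 and 84: 142
Each symbol's bit-cost is frequency × depth; summing gives 422 bits (equivalently 21 + 33 + 39 + 45 + 58 + 84 + 142).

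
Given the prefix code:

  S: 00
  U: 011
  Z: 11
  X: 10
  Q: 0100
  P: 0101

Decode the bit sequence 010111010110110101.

Read left to right; each codeword is recognised as soon as it completes (prefix code):
  0101→P | 11→Z | 0101→P | 10→X | 11→Z | 0101→P
Decoded message: PZPXZP

PZPXZP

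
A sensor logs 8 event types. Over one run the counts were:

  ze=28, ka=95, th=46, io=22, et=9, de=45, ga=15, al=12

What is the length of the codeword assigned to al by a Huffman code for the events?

5

Build the tree from the bottom:
combine et(9), al(12) → 21
combine ga(15), 21 → 36
combine io(22), ze(28) → 50
combine 36, de(45) → 81
combine th(46), 50 → 96
combine 81, ka(95) → 176
combine 96, 176 → 272
al sits 5 levels below the root, so its codeword is 5 bits.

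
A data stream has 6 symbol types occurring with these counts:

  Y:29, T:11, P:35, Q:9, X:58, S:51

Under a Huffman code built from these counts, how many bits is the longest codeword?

Merge the two lowest-weight nodes at each step:
combine Q(9), T(11) → 20
combine 20, Y(29) → 49
combine P(35), 49 → 84
combine S(51), X(58) → 109
combine 84, 109 → 193
The rarest symbols sit at the bottom; the longest codeword is 4 bits.

4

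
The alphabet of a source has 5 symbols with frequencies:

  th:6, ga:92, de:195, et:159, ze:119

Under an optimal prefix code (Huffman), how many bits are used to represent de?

2

Repeatedly merge the two smallest:
th(6) + ga(92) → 98
98 + ze(119) → 217
et(159) + de(195) → 354
217 + 354 → 571
de's leaf is at depth 2, giving a 2-bit codeword.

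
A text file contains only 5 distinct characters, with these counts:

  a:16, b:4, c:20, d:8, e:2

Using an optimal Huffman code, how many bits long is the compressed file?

Build the Huffman tree bottom-up:
merge e(2) and b(4): 6
merge 6 and d(8): 14
merge 14 and a(16): 30
merge c(20) and 30: 50
The encoded length is the sum of every internal node's weight: 6 + 14 + 30 + 50 = 100 bits.

100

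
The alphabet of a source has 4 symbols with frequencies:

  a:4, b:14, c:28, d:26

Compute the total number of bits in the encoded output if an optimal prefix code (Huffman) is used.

Build the Huffman tree bottom-up:
combine a(4), b(14) → 18
combine 18, d(26) → 44
combine c(28), 44 → 72
Total encoded bits = sum of merged weights = 18 + 44 + 72 = 134.

134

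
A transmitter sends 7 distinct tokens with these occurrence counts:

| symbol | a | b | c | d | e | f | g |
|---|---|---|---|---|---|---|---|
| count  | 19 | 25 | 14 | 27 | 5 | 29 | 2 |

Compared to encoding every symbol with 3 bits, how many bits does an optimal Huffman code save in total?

53

Fixed-length: 3 bits × 121 symbols = 363 bits.
Huffman merges:
merge g(2) and e(5): 7
merge 7 and c(14): 21
merge a(19) and 21: 40
merge b(25) and d(27): 52
merge f(29) and 40: 69
merge 52 and 69: 121
Huffman total = 7 + 21 + 40 + 52 + 69 + 121 = 310 bits.
Saving = 363 − 310 = 53 bits.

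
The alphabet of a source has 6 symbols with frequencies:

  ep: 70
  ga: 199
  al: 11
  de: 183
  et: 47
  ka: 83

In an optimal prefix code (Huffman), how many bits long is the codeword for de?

Repeatedly merge the two smallest:
combine al(11), et(47) → 58
combine 58, ep(70) → 128
combine ka(83), 128 → 211
combine de(183), ga(199) → 382
combine 211, 382 → 593
de's leaf is at depth 2, giving a 2-bit codeword.

2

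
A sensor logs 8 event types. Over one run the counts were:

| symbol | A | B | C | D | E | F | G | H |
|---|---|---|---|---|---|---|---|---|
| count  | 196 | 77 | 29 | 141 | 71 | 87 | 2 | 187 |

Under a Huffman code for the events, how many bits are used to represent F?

Repeatedly merge the two smallest:
G(2) + C(29) → 31
31 + E(71) → 102
B(77) + F(87) → 164
102 + D(141) → 243
164 + H(187) → 351
A(196) + 243 → 439
351 + 439 → 790
F sits 3 levels below the root, so its codeword is 3 bits.

3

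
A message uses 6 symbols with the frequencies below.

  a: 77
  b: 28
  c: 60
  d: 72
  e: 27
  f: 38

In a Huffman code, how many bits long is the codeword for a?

Huffman merges, smallest pair first:
merge e(27) and b(28): 55
merge f(38) and 55: 93
merge c(60) and d(72): 132
merge a(77) and 93: 170
merge 132 and 170: 302
a sits 2 levels below the root, so its codeword is 2 bits.

2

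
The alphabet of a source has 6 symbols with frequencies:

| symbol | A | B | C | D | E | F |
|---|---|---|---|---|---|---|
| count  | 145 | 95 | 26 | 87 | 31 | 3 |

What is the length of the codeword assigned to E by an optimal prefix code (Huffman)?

Build the tree from the bottom:
F(3) + C(26) → 29
29 + E(31) → 60
60 + D(87) → 147
B(95) + A(145) → 240
147 + 240 → 387
The subtree containing E is merged 3 times, so code length = 3.

3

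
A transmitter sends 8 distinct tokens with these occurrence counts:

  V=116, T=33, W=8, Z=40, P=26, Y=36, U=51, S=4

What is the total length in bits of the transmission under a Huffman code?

Build the Huffman tree bottom-up:
S(4) + W(8) → 12
12 + P(26) → 38
T(33) + Y(36) → 69
38 + Z(40) → 78
U(51) + 69 → 120
78 + V(116) → 194
120 + 194 → 314
Each symbol's bit-cost is frequency × depth; summing gives 825 bits (equivalently 12 + 38 + 69 + 78 + 120 + 194 + 314).

825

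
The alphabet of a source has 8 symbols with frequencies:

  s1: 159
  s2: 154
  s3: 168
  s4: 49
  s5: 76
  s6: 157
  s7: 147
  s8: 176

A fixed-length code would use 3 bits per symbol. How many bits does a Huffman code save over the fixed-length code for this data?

Fixed-length: 3 bits × 1086 symbols = 3258 bits.
Huffman merges:
merge s4(49) and s5(76): 125
merge 125 and s7(147): 272
merge s2(154) and s6(157): 311
merge s1(159) and s3(168): 327
merge s8(176) and 272: 448
merge 311 and 327: 638
merge 448 and 638: 1086
Huffman total = 125 + 272 + 311 + 327 + 448 + 638 + 1086 = 3207 bits.
Saving = 3258 − 3207 = 51 bits.

51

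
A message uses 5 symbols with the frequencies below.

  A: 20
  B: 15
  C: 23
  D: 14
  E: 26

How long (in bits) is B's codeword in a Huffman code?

Repeatedly merge the two smallest:
D(14) + B(15) → 29
A(20) + C(23) → 43
E(26) + 29 → 55
43 + 55 → 98
The subtree containing B is merged 3 times, so code length = 3.

3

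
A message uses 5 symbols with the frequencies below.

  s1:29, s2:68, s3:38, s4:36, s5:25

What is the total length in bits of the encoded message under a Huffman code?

Build the Huffman tree bottom-up:
combine s5(25), s1(29) → 54
combine s4(36), s3(38) → 74
combine 54, s2(68) → 122
combine 74, 122 → 196
Each symbol's bit-cost is frequency × depth; summing gives 446 bits (equivalently 54 + 74 + 122 + 196).

446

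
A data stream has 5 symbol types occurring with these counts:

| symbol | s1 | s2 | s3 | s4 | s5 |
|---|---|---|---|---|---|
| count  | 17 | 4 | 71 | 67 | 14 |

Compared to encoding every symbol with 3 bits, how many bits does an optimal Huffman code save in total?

191

Fixed-length: 3 bits × 173 symbols = 519 bits.
Huffman merges:
s2(4) + s5(14) → 18
s1(17) + 18 → 35
35 + s4(67) → 102
s3(71) + 102 → 173
Huffman total = 18 + 35 + 102 + 173 = 328 bits.
Saving = 519 − 328 = 191 bits.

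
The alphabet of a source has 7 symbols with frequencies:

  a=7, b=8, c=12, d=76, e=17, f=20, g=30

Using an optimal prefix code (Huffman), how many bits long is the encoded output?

400

Greedily combine the two least-frequent nodes:
combine a(7), b(8) → 15
combine c(12), 15 → 27
combine e(17), f(20) → 37
combine 27, g(30) → 57
combine 37, 57 → 94
combine d(76), 94 → 170
Total encoded bits = sum of merged weights = 15 + 27 + 37 + 57 + 94 + 170 = 400.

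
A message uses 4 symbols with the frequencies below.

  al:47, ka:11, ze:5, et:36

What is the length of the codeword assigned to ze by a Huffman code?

Huffman merges, smallest pair first:
combine ze(5), ka(11) → 16
combine 16, et(36) → 52
combine al(47), 52 → 99
The subtree containing ze is merged 3 times, so code length = 3.

3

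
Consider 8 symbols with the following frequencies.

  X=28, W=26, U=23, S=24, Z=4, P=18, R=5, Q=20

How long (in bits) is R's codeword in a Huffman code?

4

Huffman merges, smallest pair first:
Z(4) + R(5) → 9
9 + P(18) → 27
Q(20) + U(23) → 43
S(24) + W(26) → 50
27 + X(28) → 55
43 + 50 → 93
55 + 93 → 148
R sits 4 levels below the root, so its codeword is 4 bits.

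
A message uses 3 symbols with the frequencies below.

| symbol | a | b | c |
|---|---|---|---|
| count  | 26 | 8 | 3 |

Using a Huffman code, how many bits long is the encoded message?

48

Merge the two smallest weights repeatedly:
merge c(3) and b(8): 11
merge 11 and a(26): 37
The encoded length is the sum of every internal node's weight: 11 + 37 = 48 bits.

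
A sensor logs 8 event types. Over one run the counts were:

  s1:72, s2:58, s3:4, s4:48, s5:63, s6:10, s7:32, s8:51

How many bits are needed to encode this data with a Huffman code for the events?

939

Greedily combine the two least-frequent nodes:
combine s3(4), s6(10) → 14
combine 14, s7(32) → 46
combine 46, s4(48) → 94
combine s8(51), s2(58) → 109
combine s5(63), s1(72) → 135
combine 94, 109 → 203
combine 135, 203 → 338
The encoded length is the sum of every internal node's weight: 14 + 46 + 94 + 109 + 135 + 203 + 338 = 939 bits.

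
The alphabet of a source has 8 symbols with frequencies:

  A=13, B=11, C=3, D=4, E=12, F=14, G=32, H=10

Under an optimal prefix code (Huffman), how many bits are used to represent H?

Repeatedly merge the two smallest:
merge C(3) and D(4): 7
merge 7 and H(10): 17
merge B(11) and E(12): 23
merge A(13) and F(14): 27
merge 17 and 23: 40
merge 27 and G(32): 59
merge 40 and 59: 99
H sits 3 levels below the root, so its codeword is 3 bits.

3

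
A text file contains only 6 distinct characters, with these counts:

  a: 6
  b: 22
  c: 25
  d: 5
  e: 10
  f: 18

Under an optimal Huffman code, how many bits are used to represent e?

3

Repeatedly merge the two smallest:
merge d(5) and a(6): 11
merge e(10) and 11: 21
merge f(18) and 21: 39
merge b(22) and c(25): 47
merge 39 and 47: 86
The subtree containing e is merged 3 times, so code length = 3.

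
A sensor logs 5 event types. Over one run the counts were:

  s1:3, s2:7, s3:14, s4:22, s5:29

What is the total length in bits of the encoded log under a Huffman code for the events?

155

Merge the two smallest weights repeatedly:
s1(3) + s2(7) → 10
10 + s3(14) → 24
s4(22) + 24 → 46
s5(29) + 46 → 75
Total encoded bits = sum of merged weights = 10 + 24 + 46 + 75 = 155.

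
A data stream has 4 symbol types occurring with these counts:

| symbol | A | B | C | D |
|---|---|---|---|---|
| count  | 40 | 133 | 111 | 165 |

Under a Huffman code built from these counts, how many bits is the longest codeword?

3

Merge the two lowest-weight nodes at each step:
A(40) + C(111) → 151
B(133) + 151 → 284
D(165) + 284 → 449
The first pair merged (A, C) ends up deepest, at depth 3.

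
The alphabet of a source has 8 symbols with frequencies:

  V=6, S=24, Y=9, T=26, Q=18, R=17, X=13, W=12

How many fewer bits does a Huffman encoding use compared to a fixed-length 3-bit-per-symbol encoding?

Fixed-length: 3 bits × 125 symbols = 375 bits.
Huffman merges:
merge V(6) and Y(9): 15
merge W(12) and X(13): 25
merge 15 and R(17): 32
merge Q(18) and S(24): 42
merge 25 and T(26): 51
merge 32 and 42: 74
merge 51 and 74: 125
Huffman total = 15 + 25 + 32 + 42 + 51 + 74 + 125 = 364 bits.
Saving = 375 − 364 = 11 bits.

11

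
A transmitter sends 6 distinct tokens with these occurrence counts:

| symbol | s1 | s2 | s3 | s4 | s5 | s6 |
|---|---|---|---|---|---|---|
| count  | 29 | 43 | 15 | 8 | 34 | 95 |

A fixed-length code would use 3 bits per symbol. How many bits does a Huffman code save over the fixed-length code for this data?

Fixed-length: 3 bits × 224 symbols = 672 bits.
Huffman merges:
combine s4(8), s3(15) → 23
combine 23, s1(29) → 52
combine s5(34), s2(43) → 77
combine 52, 77 → 129
combine s6(95), 129 → 224
Huffman total = 23 + 52 + 77 + 129 + 224 = 505 bits.
Saving = 672 − 505 = 167 bits.

167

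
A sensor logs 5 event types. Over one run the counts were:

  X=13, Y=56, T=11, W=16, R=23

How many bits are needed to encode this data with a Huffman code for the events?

245

Greedily combine the two least-frequent nodes:
T(11) + X(13) → 24
W(16) + R(23) → 39
24 + 39 → 63
Y(56) + 63 → 119
Total encoded bits = sum of merged weights = 24 + 39 + 63 + 119 = 245.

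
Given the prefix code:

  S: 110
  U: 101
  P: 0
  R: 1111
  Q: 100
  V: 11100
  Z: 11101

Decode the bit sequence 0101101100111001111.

Read left to right; each codeword is recognised as soon as it completes (prefix code):
  0→P | 101→U | 101→U | 100→Q | 11100→V | 1111→R
Decoded message: PUUQVR

PUUQVR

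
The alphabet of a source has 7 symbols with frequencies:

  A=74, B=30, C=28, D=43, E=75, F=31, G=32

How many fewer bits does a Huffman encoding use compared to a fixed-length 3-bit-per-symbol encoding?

91

Fixed-length: 3 bits × 313 symbols = 939 bits.
Huffman merges:
combine C(28), B(30) → 58
combine F(31), G(32) → 63
combine D(43), 58 → 101
combine 63, A(74) → 137
combine E(75), 101 → 176
combine 137, 176 → 313
Huffman total = 58 + 63 + 101 + 137 + 176 + 313 = 848 bits.
Saving = 939 − 848 = 91 bits.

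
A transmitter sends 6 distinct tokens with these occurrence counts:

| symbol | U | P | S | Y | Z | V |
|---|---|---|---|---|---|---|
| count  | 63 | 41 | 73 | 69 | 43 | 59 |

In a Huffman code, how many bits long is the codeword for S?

2

Repeatedly merge the two smallest:
P(41) + Z(43) → 84
V(59) + U(63) → 122
Y(69) + S(73) → 142
84 + 122 → 206
142 + 206 → 348
The subtree containing S is merged 2 times, so code length = 2.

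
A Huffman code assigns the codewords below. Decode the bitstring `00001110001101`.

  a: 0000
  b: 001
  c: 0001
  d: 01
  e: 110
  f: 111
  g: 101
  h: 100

Read left to right; each codeword is recognised as soon as it completes (prefix code):
  0000→a | 111→f | 0001→c | 101→g
Decoded message: afcg

afcg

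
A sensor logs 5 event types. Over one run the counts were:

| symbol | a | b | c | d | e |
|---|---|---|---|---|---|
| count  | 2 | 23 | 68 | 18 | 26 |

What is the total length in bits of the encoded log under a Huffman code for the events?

Build the Huffman tree bottom-up:
a(2) + d(18) → 20
20 + b(23) → 43
e(26) + 43 → 69
c(68) + 69 → 137
Each symbol's bit-cost is frequency × depth; summing gives 269 bits (equivalently 20 + 43 + 69 + 137).

269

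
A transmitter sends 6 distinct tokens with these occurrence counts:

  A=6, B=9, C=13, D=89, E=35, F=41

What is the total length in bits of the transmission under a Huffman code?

Merge the two smallest weights repeatedly:
merge A(6) and B(9): 15
merge C(13) and 15: 28
merge 28 and E(35): 63
merge F(41) and 63: 104
merge D(89) and 104: 193
Total encoded bits = sum of merged weights = 15 + 28 + 63 + 104 + 193 = 403.

403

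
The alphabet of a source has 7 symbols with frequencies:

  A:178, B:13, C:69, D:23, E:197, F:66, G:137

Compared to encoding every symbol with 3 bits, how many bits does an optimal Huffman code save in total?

374

Fixed-length: 3 bits × 683 symbols = 2049 bits.
Huffman merges:
merge B(13) and D(23): 36
merge 36 and F(66): 102
merge C(69) and 102: 171
merge G(137) and 171: 308
merge A(178) and E(197): 375
merge 308 and 375: 683
Huffman total = 36 + 102 + 171 + 308 + 375 + 683 = 1675 bits.
Saving = 2049 − 1675 = 374 bits.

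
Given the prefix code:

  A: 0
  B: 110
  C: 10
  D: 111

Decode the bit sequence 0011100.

Read left to right; each codeword is recognised as soon as it completes (prefix code):
  0→A | 0→A | 111→D | 0→A | 0→A
Decoded message: AADAA

AADAA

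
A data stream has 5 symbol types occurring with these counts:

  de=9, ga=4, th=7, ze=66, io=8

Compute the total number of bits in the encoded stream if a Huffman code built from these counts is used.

Merge the two smallest weights repeatedly:
combine ga(4), th(7) → 11
combine io(8), de(9) → 17
combine 11, 17 → 28
combine 28, ze(66) → 94
The encoded length is the sum of every internal node's weight: 11 + 17 + 28 + 94 = 150 bits.

150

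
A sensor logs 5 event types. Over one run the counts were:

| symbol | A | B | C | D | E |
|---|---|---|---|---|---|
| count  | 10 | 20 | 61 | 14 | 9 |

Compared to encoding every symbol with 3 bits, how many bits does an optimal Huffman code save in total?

Fixed-length: 3 bits × 114 symbols = 342 bits.
Huffman merges:
combine E(9), A(10) → 19
combine D(14), 19 → 33
combine B(20), 33 → 53
combine 53, C(61) → 114
Huffman total = 19 + 33 + 53 + 114 = 219 bits.
Saving = 342 − 219 = 123 bits.

123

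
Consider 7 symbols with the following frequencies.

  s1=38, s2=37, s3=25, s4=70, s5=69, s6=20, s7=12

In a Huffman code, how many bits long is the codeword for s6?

4

Repeatedly merge the two smallest:
merge s7(12) and s6(20): 32
merge s3(25) and 32: 57
merge s2(37) and s1(38): 75
merge 57 and s5(69): 126
merge s4(70) and 75: 145
merge 126 and 145: 271
s6 sits 4 levels below the root, so its codeword is 4 bits.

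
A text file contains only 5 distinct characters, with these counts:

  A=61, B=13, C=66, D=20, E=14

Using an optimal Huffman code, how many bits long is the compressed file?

Greedily combine the two least-frequent nodes:
B(13) + E(14) → 27
D(20) + 27 → 47
47 + A(61) → 108
C(66) + 108 → 174
Total encoded bits = sum of merged weights = 27 + 47 + 108 + 174 = 356.

356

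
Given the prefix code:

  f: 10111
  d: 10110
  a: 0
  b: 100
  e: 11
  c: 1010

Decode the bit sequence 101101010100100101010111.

Read left to right; each codeword is recognised as soon as it completes (prefix code):
  10110→d | 1010→c | 100→b | 100→b | 1010→c | 10111→f
Decoded message: dcbbcf

dcbbcf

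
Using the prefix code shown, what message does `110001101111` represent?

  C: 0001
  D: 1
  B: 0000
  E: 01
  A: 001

Read left to right; each codeword is recognised as soon as it completes (prefix code):
  1→D | 1→D | 0001→C | 1→D | 01→E | 1→D | 1→D | 1→D
Decoded message: DDCDEDDD

DDCDEDDD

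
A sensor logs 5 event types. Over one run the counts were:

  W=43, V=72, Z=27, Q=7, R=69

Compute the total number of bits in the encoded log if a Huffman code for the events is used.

Merge the two smallest weights repeatedly:
merge Q(7) and Z(27): 34
merge 34 and W(43): 77
merge R(69) and V(72): 141
merge 77 and 141: 218
Each symbol's bit-cost is frequency × depth; summing gives 470 bits (equivalently 34 + 77 + 141 + 218).

470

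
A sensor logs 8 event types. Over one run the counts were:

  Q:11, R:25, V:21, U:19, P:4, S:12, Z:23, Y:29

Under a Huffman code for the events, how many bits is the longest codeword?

4

Merge the two lowest-weight nodes at each step:
P(4) + Q(11) → 15
S(12) + 15 → 27
U(19) + V(21) → 40
Z(23) + R(25) → 48
27 + Y(29) → 56
40 + 48 → 88
56 + 88 → 144
The rarest symbols sit at the bottom; the longest codeword is 4 bits.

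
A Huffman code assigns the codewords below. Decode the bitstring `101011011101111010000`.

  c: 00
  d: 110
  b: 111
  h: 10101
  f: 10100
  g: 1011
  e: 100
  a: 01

Read left to right; each codeword is recognised as soon as it completes (prefix code):
  10101→h | 1011→g | 1011→g | 110→d | 100→e | 00→c
Decoded message: hggdec

hggdec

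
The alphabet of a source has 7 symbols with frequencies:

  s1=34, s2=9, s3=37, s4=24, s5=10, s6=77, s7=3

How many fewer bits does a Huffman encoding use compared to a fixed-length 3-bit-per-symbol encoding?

120

Fixed-length: 3 bits × 194 symbols = 582 bits.
Huffman merges:
s7(3) + s2(9) → 12
s5(10) + 12 → 22
22 + s4(24) → 46
s1(34) + s3(37) → 71
46 + 71 → 117
s6(77) + 117 → 194
Huffman total = 12 + 22 + 46 + 71 + 117 + 194 = 462 bits.
Saving = 582 − 462 = 120 bits.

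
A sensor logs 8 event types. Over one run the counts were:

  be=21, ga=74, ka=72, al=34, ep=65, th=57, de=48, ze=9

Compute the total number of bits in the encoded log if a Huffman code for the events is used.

1088

Merge the two smallest weights repeatedly:
merge ze(9) and be(21): 30
merge 30 and al(34): 64
merge de(48) and th(57): 105
merge 64 and ep(65): 129
merge ka(72) and ga(74): 146
merge 105 and 129: 234
merge 146 and 234: 380
The encoded length is the sum of every internal node's weight: 30 + 64 + 105 + 129 + 146 + 234 + 380 = 1088 bits.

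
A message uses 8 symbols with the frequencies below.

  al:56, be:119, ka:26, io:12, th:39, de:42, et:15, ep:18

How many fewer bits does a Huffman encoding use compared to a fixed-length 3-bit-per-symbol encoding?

104

Fixed-length: 3 bits × 327 symbols = 981 bits.
Huffman merges:
merge io(12) and et(15): 27
merge ep(18) and ka(26): 44
merge 27 and th(39): 66
merge de(42) and 44: 86
merge al(56) and 66: 122
merge 86 and be(119): 205
merge 122 and 205: 327
Huffman total = 27 + 44 + 66 + 86 + 122 + 205 + 327 = 877 bits.
Saving = 981 − 877 = 104 bits.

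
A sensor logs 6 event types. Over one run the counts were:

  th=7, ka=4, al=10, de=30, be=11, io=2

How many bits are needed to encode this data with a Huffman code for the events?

Greedily combine the two least-frequent nodes:
merge io(2) and ka(4): 6
merge 6 and th(7): 13
merge al(10) and be(11): 21
merge 13 and 21: 34
merge de(30) and 34: 64
The encoded length is the sum of every internal node's weight: 6 + 13 + 21 + 34 + 64 = 138 bits.

138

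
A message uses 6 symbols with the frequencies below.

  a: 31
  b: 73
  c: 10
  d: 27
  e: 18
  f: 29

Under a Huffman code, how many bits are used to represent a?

3

Huffman merges, smallest pair first:
merge c(10) and e(18): 28
merge d(27) and 28: 55
merge f(29) and a(31): 60
merge 55 and 60: 115
merge b(73) and 115: 188
The subtree containing a is merged 3 times, so code length = 3.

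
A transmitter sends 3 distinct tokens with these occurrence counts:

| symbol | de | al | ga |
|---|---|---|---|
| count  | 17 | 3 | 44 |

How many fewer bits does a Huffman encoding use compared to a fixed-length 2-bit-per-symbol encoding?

44

Fixed-length: 2 bits × 64 symbols = 128 bits.
Huffman merges:
merge al(3) and de(17): 20
merge 20 and ga(44): 64
Huffman total = 20 + 64 = 84 bits.
Saving = 128 − 84 = 44 bits.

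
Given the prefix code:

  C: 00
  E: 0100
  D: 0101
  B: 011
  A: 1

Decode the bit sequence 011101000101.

Read left to right; each codeword is recognised as soon as it completes (prefix code):
  011→B | 1→A | 0100→E | 0101→D
Decoded message: BAED

BAED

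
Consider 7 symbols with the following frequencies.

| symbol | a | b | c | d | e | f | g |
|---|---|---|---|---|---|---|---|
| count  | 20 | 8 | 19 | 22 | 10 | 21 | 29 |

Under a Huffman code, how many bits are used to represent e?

4

Huffman merges, smallest pair first:
combine b(8), e(10) → 18
combine 18, c(19) → 37
combine a(20), f(21) → 41
combine d(22), g(29) → 51
combine 37, 41 → 78
combine 51, 78 → 129
e sits 4 levels below the root, so its codeword is 4 bits.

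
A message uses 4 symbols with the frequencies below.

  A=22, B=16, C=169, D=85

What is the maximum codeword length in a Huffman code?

Merge the two lowest-weight nodes at each step:
B(16) + A(22) → 38
38 + D(85) → 123
123 + C(169) → 292
The first pair merged (B, A) ends up deepest, at depth 3.

3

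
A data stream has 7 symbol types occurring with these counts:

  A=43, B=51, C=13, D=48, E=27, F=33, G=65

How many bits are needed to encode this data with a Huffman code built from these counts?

Merge the two smallest weights repeatedly:
C(13) + E(27) → 40
F(33) + 40 → 73
A(43) + D(48) → 91
B(51) + G(65) → 116
73 + 91 → 164
116 + 164 → 280
The encoded length is the sum of every internal node's weight: 40 + 73 + 91 + 116 + 164 + 280 = 764 bits.

764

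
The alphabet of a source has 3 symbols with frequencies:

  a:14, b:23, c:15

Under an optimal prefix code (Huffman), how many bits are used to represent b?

Repeatedly merge the two smallest:
combine a(14), c(15) → 29
combine b(23), 29 → 52
b sits one level below the root: a 1-bit codeword.

1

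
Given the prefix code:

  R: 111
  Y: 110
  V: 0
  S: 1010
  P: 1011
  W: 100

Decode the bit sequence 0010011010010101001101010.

VVWYWSWYS

Read left to right; each codeword is recognised as soon as it completes (prefix code):
  0→V | 0→V | 100→W | 110→Y | 100→W | 1010→S | 100→W | 110→Y | 1010→S
Decoded message: VVWYWSWYS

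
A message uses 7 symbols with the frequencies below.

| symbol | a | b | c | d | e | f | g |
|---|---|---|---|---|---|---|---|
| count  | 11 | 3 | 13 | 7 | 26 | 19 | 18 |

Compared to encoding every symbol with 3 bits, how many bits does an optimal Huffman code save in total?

Fixed-length: 3 bits × 97 symbols = 291 bits.
Huffman merges:
merge b(3) and d(7): 10
merge 10 and a(11): 21
merge c(13) and g(18): 31
merge f(19) and 21: 40
merge e(26) and 31: 57
merge 40 and 57: 97
Huffman total = 10 + 21 + 31 + 40 + 57 + 97 = 256 bits.
Saving = 291 − 256 = 35 bits.

35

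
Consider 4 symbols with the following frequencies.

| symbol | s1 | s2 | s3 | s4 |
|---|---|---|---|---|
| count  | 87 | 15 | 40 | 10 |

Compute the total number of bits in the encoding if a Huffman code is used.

Merge the two smallest weights repeatedly:
combine s4(10), s2(15) → 25
combine 25, s3(40) → 65
combine 65, s1(87) → 152
Total encoded bits = sum of merged weights = 25 + 65 + 152 = 242.

242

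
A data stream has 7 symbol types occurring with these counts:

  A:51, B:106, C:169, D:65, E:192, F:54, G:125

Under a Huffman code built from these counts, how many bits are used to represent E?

Repeatedly merge the two smallest:
A(51) + F(54) → 105
D(65) + 105 → 170
B(106) + G(125) → 231
C(169) + 170 → 339
E(192) + 231 → 423
339 + 423 → 762
E's leaf is at depth 2, giving a 2-bit codeword.

2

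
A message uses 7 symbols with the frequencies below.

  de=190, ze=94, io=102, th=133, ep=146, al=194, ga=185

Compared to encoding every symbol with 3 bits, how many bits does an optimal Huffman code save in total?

Fixed-length: 3 bits × 1044 symbols = 3132 bits.
Huffman merges:
combine ze(94), io(102) → 196
combine th(133), ep(146) → 279
combine ga(185), de(190) → 375
combine al(194), 196 → 390
combine 279, 375 → 654
combine 390, 654 → 1044
Huffman total = 196 + 279 + 375 + 390 + 654 + 1044 = 2938 bits.
Saving = 3132 − 2938 = 194 bits.

194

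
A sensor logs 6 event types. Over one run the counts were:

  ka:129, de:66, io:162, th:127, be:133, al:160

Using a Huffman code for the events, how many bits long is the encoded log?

Greedily combine the two least-frequent nodes:
combine de(66), th(127) → 193
combine ka(129), be(133) → 262
combine al(160), io(162) → 322
combine 193, 262 → 455
combine 322, 455 → 777
Total encoded bits = sum of merged weights = 193 + 262 + 322 + 455 + 777 = 2009.

2009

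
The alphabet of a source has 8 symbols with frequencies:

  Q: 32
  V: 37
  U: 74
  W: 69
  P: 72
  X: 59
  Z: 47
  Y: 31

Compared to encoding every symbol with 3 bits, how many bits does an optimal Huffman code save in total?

Fixed-length: 3 bits × 421 symbols = 1263 bits.
Huffman merges:
merge Y(31) and Q(32): 63
merge V(37) and Z(47): 84
merge X(59) and 63: 122
merge W(69) and P(72): 141
merge U(74) and 84: 158
merge 122 and 141: 263
merge 158 and 263: 421
Huffman total = 63 + 84 + 122 + 141 + 158 + 263 + 421 = 1252 bits.
Saving = 1263 − 1252 = 11 bits.

11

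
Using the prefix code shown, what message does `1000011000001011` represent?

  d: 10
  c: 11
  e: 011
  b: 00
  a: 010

Read left to right; each codeword is recognised as soon as it completes (prefix code):
  10→d | 00→b | 011→e | 00→b | 00→b | 010→a | 11→c
Decoded message: dbebbac

dbebbac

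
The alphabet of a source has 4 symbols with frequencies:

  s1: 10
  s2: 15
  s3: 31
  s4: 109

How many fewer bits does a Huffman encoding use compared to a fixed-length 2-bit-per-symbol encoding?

Fixed-length: 2 bits × 165 symbols = 330 bits.
Huffman merges:
s1(10) + s2(15) → 25
25 + s3(31) → 56
56 + s4(109) → 165
Huffman total = 25 + 56 + 165 = 246 bits.
Saving = 330 − 246 = 84 bits.

84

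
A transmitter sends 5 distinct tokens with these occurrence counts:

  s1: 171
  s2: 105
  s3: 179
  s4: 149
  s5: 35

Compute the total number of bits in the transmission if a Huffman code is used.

1418

Greedily combine the two least-frequent nodes:
combine s5(35), s2(105) → 140
combine 140, s4(149) → 289
combine s1(171), s3(179) → 350
combine 289, 350 → 639
Each symbol's bit-cost is frequency × depth; summing gives 1418 bits (equivalently 140 + 289 + 350 + 639).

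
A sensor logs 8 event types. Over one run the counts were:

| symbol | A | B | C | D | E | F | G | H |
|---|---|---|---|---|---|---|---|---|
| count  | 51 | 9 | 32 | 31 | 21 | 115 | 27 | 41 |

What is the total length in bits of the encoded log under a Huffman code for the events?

896

Build the Huffman tree bottom-up:
merge B(9) and E(21): 30
merge G(27) and 30: 57
merge D(31) and C(32): 63
merge H(41) and A(51): 92
merge 57 and 63: 120
merge 92 and F(115): 207
merge 120 and 207: 327
The encoded length is the sum of every internal node's weight: 30 + 57 + 63 + 92 + 120 + 207 + 327 = 896 bits.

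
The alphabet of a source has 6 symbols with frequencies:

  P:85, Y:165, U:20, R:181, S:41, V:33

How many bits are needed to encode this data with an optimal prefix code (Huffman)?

Merge the two smallest weights repeatedly:
merge U(20) and V(33): 53
merge S(41) and 53: 94
merge P(85) and 94: 179
merge Y(165) and 179: 344
merge R(181) and 344: 525
The encoded length is the sum of every internal node's weight: 53 + 94 + 179 + 344 + 525 = 1195 bits.

1195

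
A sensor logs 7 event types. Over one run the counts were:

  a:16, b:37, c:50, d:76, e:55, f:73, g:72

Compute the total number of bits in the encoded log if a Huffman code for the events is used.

Greedily combine the two least-frequent nodes:
combine a(16), b(37) → 53
combine c(50), 53 → 103
combine e(55), g(72) → 127
combine f(73), d(76) → 149
combine 103, 127 → 230
combine 149, 230 → 379
The encoded length is the sum of every internal node's weight: 53 + 103 + 127 + 149 + 230 + 379 = 1041 bits.

1041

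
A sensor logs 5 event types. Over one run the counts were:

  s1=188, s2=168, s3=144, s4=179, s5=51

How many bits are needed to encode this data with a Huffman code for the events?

Greedily combine the two least-frequent nodes:
combine s5(51), s3(144) → 195
combine s2(168), s4(179) → 347
combine s1(188), 195 → 383
combine 347, 383 → 730
The encoded length is the sum of every internal node's weight: 195 + 347 + 383 + 730 = 1655 bits.

1655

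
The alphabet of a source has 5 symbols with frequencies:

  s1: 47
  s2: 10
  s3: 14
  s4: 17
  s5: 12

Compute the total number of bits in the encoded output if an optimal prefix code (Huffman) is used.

206

Merge the two smallest weights repeatedly:
s2(10) + s5(12) → 22
s3(14) + s4(17) → 31
22 + 31 → 53
s1(47) + 53 → 100
Total encoded bits = sum of merged weights = 22 + 31 + 53 + 100 = 206.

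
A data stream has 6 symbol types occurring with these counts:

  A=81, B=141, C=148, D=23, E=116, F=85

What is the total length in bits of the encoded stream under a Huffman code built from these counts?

1481

Build the Huffman tree bottom-up:
D(23) + A(81) → 104
F(85) + 104 → 189
E(116) + B(141) → 257
C(148) + 189 → 337
257 + 337 → 594
Total encoded bits = sum of merged weights = 104 + 189 + 257 + 337 + 594 = 1481.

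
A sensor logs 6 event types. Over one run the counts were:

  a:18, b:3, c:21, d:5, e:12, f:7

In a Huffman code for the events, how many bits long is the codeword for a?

2

Huffman merges, smallest pair first:
b(3) + d(5) → 8
f(7) + 8 → 15
e(12) + 15 → 27
a(18) + c(21) → 39
27 + 39 → 66
a sits 2 levels below the root, so its codeword is 2 bits.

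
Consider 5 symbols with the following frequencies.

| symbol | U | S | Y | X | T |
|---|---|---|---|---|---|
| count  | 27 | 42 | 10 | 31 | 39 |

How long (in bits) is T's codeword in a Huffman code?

Huffman merges, smallest pair first:
combine Y(10), U(27) → 37
combine X(31), 37 → 68
combine T(39), S(42) → 81
combine 68, 81 → 149
The subtree containing T is merged 2 times, so code length = 2.

2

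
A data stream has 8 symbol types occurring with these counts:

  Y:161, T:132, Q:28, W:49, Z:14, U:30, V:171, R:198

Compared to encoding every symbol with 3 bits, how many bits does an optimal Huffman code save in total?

295

Fixed-length: 3 bits × 783 symbols = 2349 bits.
Huffman merges:
Z(14) + Q(28) → 42
U(30) + 42 → 72
W(49) + 72 → 121
121 + T(132) → 253
Y(161) + V(171) → 332
R(198) + 253 → 451
332 + 451 → 783
Huffman total = 42 + 72 + 121 + 253 + 332 + 451 + 783 = 2054 bits.
Saving = 2349 − 2054 = 295 bits.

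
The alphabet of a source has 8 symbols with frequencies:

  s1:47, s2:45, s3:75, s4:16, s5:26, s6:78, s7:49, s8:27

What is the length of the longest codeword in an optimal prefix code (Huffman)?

5

Merge the two lowest-weight nodes at each step:
combine s4(16), s5(26) → 42
combine s8(27), 42 → 69
combine s2(45), s1(47) → 92
combine s7(49), 69 → 118
combine s3(75), s6(78) → 153
combine 92, 118 → 210
combine 153, 210 → 363
Maximum depth reached is 5.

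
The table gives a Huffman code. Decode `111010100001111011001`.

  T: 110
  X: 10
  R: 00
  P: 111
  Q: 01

PQQRRPXTQ

Read left to right; each codeword is recognised as soon as it completes (prefix code):
  111→P | 01→Q | 01→Q | 00→R | 00→R | 111→P | 10→X | 110→T | 01→Q
Decoded message: PQQRRPXTQ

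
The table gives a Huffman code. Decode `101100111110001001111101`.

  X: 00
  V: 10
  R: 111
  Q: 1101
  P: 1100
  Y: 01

Read left to right; each codeword is recognised as soon as it completes (prefix code):
  10→V | 1100→P | 111→R | 1100→P | 01→Y | 00→X | 111→R | 1101→Q
Decoded message: VPRPYXRQ

VPRPYXRQ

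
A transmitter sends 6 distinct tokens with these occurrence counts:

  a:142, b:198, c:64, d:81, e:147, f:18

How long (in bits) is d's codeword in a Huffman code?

3

Repeatedly merge the two smallest:
f(18) + c(64) → 82
d(81) + 82 → 163
a(142) + e(147) → 289
163 + b(198) → 361
289 + 361 → 650
d sits 3 levels below the root, so its codeword is 3 bits.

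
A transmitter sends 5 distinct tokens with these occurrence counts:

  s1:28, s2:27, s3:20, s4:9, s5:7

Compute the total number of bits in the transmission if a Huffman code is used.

Greedily combine the two least-frequent nodes:
combine s5(7), s4(9) → 16
combine 16, s3(20) → 36
combine s2(27), s1(28) → 55
combine 36, 55 → 91
The encoded length is the sum of every internal node's weight: 16 + 36 + 55 + 91 = 198 bits.

198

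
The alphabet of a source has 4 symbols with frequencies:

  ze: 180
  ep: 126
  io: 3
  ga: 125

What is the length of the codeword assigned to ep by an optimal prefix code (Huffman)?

Huffman merges, smallest pair first:
merge io(3) and ga(125): 128
merge ep(126) and 128: 254
merge ze(180) and 254: 434
The subtree containing ep is merged 2 times, so code length = 2.

2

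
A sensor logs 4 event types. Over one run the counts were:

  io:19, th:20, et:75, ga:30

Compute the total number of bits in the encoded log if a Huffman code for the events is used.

252

Greedily combine the two least-frequent nodes:
combine io(19), th(20) → 39
combine ga(30), 39 → 69
combine 69, et(75) → 144
Each symbol's bit-cost is frequency × depth; summing gives 252 bits (equivalently 39 + 69 + 144).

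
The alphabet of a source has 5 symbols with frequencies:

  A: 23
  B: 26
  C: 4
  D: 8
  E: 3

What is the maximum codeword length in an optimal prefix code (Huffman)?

4

Merge the two lowest-weight nodes at each step:
merge E(3) and C(4): 7
merge 7 and D(8): 15
merge 15 and A(23): 38
merge B(26) and 38: 64
The rarest symbols sit at the bottom; the longest codeword is 4 bits.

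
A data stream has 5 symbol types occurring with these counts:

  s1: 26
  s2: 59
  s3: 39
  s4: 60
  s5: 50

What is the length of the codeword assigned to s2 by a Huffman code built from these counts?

2

Huffman merges, smallest pair first:
merge s1(26) and s3(39): 65
merge s5(50) and s2(59): 109
merge s4(60) and 65: 125
merge 109 and 125: 234
s2 sits 2 levels below the root, so its codeword is 2 bits.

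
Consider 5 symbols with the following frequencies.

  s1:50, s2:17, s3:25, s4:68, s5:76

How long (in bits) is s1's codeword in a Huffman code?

Build the tree from the bottom:
merge s2(17) and s3(25): 42
merge 42 and s1(50): 92
merge s4(68) and s5(76): 144
merge 92 and 144: 236
s1 sits 2 levels below the root, so its codeword is 2 bits.

2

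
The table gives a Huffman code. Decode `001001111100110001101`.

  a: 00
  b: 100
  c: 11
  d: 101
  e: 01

Read left to right; each codeword is recognised as soon as it completes (prefix code):
  00→a | 100→b | 11→c | 11→c | 100→b | 11→c | 00→a | 01→e | 101→d
Decoded message: abccbcaed

abccbcaed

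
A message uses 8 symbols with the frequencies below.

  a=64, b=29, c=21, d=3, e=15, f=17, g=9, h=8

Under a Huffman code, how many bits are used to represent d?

5

Huffman merges, smallest pair first:
d(3) + h(8) → 11
g(9) + 11 → 20
e(15) + f(17) → 32
20 + c(21) → 41
b(29) + 32 → 61
41 + 61 → 102
a(64) + 102 → 166
d sits 5 levels below the root, so its codeword is 5 bits.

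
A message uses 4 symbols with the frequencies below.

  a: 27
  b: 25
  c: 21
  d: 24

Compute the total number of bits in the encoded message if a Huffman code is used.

Greedily combine the two least-frequent nodes:
merge c(21) and d(24): 45
merge b(25) and a(27): 52
merge 45 and 52: 97
Each symbol's bit-cost is frequency × depth; summing gives 194 bits (equivalently 45 + 52 + 97).

194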